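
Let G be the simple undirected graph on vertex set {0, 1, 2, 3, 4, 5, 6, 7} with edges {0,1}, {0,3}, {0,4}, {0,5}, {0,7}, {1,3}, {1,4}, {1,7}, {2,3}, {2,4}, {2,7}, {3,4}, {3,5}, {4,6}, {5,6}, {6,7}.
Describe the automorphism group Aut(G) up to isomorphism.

The degree sequence is [5, 4, 3, 5, 5, 3, 3, 4]. Checking the degree-preserving permutations of the vertex set shows that none except the identity preserves every edge, so Aut(G) is trivial.

1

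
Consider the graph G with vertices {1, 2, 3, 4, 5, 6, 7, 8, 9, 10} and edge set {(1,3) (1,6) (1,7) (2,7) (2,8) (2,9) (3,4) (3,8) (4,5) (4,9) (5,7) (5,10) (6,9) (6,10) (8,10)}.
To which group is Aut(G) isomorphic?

G is 3-regular on 10 vertices with no triangles and no 4-cycles (girth 5): this is the Petersen graph. Viewing the Petersen graph as the Kneser graph K(5,2) — vertices are 2-subsets of {1,…,5}, edges join disjoint pairs — its automorphisms are exactly the permutations of the 5-element set, so Aut ≅ S_5 of order 120.

the symmetric group S_5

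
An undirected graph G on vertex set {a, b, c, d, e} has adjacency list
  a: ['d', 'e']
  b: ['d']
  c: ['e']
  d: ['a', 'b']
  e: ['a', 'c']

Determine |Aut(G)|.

2

The degree sequence is [2, 1, 1, 2, 2]; the two degree-1 vertices b and c are the ends of a path, so G = P_5. The only nontrivial automorphism of a path is the end-to-end reflection, so Aut(G) ≅ Z_2.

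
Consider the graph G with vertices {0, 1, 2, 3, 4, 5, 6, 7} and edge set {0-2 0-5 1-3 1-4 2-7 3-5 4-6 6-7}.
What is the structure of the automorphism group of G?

D_8

G is 2-regular and connected on 8 vertices, i.e. the cycle C_8. The automorphisms of the 8-cycle are exactly the symmetries of a regular 8-gon: the dihedral group D_8, |D_8| = 16.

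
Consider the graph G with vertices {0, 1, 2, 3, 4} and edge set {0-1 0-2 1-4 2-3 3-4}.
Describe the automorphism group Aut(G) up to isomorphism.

G is 2-regular and connected on 5 vertices, i.e. the cycle C_5. C_5 has 5 rotations and 5 reflections, so Aut(C_5) ≅ D_5 of order 10.

D_5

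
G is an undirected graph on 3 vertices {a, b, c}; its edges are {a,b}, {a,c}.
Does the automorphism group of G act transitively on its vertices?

No

Vertex a is the only vertex of degree 2, so every automorphism fixes it; G is not vertex-transitive.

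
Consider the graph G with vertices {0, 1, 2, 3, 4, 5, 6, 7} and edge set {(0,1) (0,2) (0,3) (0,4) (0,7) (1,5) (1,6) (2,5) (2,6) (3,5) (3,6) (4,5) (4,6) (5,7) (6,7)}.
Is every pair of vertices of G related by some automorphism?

No

Automorphisms preserve degree, but G has vertices of degree 3 and vertices of degree 5; no automorphism maps one to the other, so G is not vertex-transitive.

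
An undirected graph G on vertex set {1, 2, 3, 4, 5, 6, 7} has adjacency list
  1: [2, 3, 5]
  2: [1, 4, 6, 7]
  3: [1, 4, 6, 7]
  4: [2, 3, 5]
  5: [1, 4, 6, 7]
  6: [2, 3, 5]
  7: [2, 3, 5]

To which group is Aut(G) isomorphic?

The vertices split by degree into {2, 3, 5} (degree 4) and {1, 4, 6, 7} (degree 3); every edge runs between the two parts, so G is the complete bipartite graph K_{3,4}. The parts have unequal sizes, so no automorphism swaps them; each part is permuted independently, giving S_3 × S_4 of order 3!·4! = 144.

S_3 × S_4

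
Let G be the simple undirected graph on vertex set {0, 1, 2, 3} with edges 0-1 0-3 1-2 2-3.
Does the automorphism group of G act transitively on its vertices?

Yes

Every vertex has degree 2 and the graph is connected, so G is the 4-cycle C_4. C_4 has 4 rotations and 4 reflections, so Aut(C_4) ≅ D_4 of order 8. Under this action every vertex can be carried to every other, so G is vertex-transitive.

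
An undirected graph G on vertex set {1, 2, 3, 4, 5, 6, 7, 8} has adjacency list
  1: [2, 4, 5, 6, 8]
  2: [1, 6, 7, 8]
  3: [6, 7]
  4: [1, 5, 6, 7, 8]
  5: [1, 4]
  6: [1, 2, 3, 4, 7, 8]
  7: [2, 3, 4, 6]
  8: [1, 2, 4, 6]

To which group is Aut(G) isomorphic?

{e}

The degree sequence is [5, 4, 2, 5, 2, 6, 4, 4]. Checking the degree-preserving permutations of the vertex set shows that none except the identity preserves every edge, so Aut(G) is trivial.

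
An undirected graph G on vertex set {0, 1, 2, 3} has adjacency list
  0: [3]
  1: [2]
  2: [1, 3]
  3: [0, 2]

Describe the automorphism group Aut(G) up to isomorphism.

The degree sequence is [1, 1, 2, 2]; the two degree-1 vertices 0 and 1 are the ends of a path, so G = P_4. The only nontrivial automorphism of a path is the end-to-end reflection, so Aut(G) ≅ Z_2.

Z_2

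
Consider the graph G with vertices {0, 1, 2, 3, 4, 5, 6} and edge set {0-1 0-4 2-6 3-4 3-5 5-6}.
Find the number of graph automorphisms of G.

2

The degree sequence is [2, 1, 1, 2, 2, 2, 2]; the two degree-1 vertices 1 and 2 are the ends of a path, so G = P_7. The only nontrivial automorphism of a path is the end-to-end reflection, so Aut(G) ≅ Z_2.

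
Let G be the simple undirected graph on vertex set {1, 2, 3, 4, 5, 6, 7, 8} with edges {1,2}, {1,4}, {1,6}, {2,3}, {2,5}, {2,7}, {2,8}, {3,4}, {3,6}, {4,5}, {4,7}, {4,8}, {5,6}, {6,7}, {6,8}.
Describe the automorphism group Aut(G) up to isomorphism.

S_3 × S_5

The vertices split by degree into {2, 4, 6} (degree 5) and {1, 3, 5, 7, 8} (degree 3); every edge runs between the two parts, so G is the complete bipartite graph K_{3,5}. Automorphisms preserve the bipartition setwise (since the parts differ in size) and act as S_3 × S_5 within it; |Aut| = 720.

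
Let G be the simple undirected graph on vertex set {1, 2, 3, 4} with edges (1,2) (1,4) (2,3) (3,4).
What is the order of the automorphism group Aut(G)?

G is 2-regular and bipartite on 2^2 = 4 vertices with girth 4; it is the hypercube graph Q_2. The symmetry group of the 2-cube is the hyperoctahedral group B_2 = Z_2 ≀ S_2, of order 2^2·2! = 8.

8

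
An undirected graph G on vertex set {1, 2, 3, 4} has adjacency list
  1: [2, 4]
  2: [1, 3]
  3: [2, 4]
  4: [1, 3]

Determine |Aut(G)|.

G is 2-regular and connected on 4 vertices, i.e. the cycle C_4. The automorphisms of the 4-cycle are exactly the symmetries of a regular 4-gon: the dihedral group D_4, |D_4| = 8.

8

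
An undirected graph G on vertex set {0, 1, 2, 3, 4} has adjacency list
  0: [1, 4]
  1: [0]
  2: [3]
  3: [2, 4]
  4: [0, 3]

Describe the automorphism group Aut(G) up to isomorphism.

The degree sequence is [2, 1, 1, 2, 2]; the two degree-1 vertices 1 and 2 are the ends of a path, so G = P_5. A path has exactly one nontrivial symmetry — reversal — giving Aut(G) of order 2.

C_2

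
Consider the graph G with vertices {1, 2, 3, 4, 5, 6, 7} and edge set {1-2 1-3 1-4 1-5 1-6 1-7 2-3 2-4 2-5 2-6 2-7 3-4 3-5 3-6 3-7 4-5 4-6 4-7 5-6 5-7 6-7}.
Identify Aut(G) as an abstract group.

All 7 vertices are pairwise adjacent: G = K_7. Every bijection on the vertex set is an automorphism of K_7; hence Aut(K_7) ≅ S_7, order 5040.

S_7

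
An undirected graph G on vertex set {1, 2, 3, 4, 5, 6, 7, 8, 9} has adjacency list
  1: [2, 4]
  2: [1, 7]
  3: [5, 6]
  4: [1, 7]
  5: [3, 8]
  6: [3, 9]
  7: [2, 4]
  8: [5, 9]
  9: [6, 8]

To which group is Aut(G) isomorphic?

D_4 × D_5

G has two connected components, {3, 5, 6, 8, 9} and {1, 2, 4, 7}; each is 2-regular, so G = C_5 ⊔ C_4. No automorphism exchanges components of different sizes, hence Aut(G) is the direct product D_4 × D_5, order 80.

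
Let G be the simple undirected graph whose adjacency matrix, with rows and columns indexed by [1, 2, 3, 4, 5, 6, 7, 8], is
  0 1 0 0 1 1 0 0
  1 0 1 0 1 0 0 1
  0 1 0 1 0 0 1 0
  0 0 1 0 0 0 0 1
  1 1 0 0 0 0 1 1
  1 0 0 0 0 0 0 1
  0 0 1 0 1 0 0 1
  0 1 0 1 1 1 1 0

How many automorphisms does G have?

The degree sequence is [3, 4, 3, 2, 4, 2, 3, 5]. Checking the degree-preserving permutations of the vertex set shows that none except the identity preserves every edge, so Aut(G) is trivial.

1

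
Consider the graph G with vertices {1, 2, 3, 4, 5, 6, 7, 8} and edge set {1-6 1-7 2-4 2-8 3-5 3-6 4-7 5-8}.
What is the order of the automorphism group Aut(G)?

16

Every vertex has degree 2 and the graph is connected, so G is the 8-cycle C_8. C_8 has 8 rotations and 8 reflections, so Aut(C_8) ≅ D_8 of order 16.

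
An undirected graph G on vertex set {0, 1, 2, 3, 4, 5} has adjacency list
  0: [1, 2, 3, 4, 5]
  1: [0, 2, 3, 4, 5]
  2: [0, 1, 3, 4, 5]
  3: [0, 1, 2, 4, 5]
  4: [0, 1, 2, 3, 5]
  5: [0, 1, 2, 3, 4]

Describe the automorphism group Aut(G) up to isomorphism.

the symmetric group on 6 letters

All 6 vertices are pairwise adjacent: G = K_6. Any permutation of the 6 vertices preserves K_6, so Aut(K_6) = S_6 of order 6! = 720.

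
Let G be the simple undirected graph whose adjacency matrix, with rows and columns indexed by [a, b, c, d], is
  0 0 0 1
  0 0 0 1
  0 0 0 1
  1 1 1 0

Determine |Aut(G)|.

6

Vertex d has degree 3 and every other vertex has degree 1, so G is the star K_{1,3} with centre d. Any automorphism fixes the centre and permutes the 3 leaves freely, so Aut(G) ≅ S_3 of order 3! = 6.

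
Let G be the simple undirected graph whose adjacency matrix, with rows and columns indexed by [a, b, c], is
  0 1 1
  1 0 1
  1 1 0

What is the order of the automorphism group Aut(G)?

Every vertex has degree 2, so G is the complete graph K_3. Any permutation of the 3 vertices preserves K_3, so Aut(K_3) = S_3 of order 3! = 6.

6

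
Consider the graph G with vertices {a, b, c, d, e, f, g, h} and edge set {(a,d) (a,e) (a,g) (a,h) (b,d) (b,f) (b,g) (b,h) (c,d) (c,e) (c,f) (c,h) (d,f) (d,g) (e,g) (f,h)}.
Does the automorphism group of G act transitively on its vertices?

No

Vertex d is the only vertex of degree 5, so every automorphism fixes it; G is not vertex-transitive.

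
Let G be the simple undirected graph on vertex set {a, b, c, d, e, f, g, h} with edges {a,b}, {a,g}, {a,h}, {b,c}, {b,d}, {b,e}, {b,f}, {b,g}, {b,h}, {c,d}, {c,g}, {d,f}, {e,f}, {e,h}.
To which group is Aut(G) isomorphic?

Vertex b is the unique vertex of degree 7; the remaining 7 vertices each have degree 3 and induce a cycle, so G is the wheel on 8 vertices with hub b. With the hub fixed, the remaining symmetry is that of the rim cycle C_7, giving the dihedral group D_7.

the dihedral group of order 14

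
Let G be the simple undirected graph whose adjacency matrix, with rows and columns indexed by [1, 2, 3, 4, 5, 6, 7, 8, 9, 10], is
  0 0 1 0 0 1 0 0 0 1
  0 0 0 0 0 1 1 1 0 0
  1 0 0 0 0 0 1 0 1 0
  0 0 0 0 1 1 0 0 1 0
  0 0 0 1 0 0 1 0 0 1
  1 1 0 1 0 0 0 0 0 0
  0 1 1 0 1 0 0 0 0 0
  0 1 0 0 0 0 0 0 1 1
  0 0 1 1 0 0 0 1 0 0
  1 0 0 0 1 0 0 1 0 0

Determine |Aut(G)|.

120

G is 3-regular on 10 vertices with no triangles and no 4-cycles (girth 5): this is the Petersen graph. Viewing the Petersen graph as the Kneser graph K(5,2) — vertices are 2-subsets of {1,…,5}, edges join disjoint pairs — its automorphisms are exactly the permutations of the 5-element set, so Aut ≅ S_5 of order 120.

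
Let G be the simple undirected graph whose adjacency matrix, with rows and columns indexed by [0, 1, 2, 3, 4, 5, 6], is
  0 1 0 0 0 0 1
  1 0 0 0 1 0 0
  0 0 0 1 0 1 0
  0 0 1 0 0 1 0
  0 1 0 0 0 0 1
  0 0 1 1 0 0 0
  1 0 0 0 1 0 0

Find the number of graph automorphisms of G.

G has two connected components, {0, 1, 4, 6} and {2, 3, 5}; each is 2-regular, so G = C_4 ⊔ C_3. The components are non-isomorphic (different sizes), so Aut(G) = Aut(C_3) × Aut(C_4) = D_3 × D_4 of order 6·8 = 48.

48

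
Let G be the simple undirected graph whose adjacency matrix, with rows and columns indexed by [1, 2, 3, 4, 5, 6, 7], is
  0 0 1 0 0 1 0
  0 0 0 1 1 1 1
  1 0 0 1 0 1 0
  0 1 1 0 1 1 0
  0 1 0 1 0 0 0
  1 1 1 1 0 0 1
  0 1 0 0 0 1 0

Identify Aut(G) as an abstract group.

the trivial group

Degrees alone do not determine every vertex (e.g. 1 and 5 both have degree 2), but their neighbour-degree multisets differ: N(1) has degrees [3, 5] while N(5) has degrees [4, 4]. Repeating this refinement separates all vertices, so the only automorphism is the identity.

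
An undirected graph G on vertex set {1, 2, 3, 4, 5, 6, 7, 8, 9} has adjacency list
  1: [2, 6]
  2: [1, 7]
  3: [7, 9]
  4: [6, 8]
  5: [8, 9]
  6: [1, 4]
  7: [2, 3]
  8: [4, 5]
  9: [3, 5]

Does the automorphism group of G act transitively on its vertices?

Yes

G is 2-regular and connected on 9 vertices, i.e. the cycle C_9. C_9 has 9 rotations and 9 reflections, so Aut(C_9) ≅ D_9 of order 18. This group acts transitively on the 9 vertices.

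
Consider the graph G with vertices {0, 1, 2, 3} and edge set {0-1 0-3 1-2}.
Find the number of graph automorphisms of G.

The degree sequence is [2, 2, 1, 1]; the two degree-1 vertices 2 and 3 are the ends of a path, so G = P_4. The only nontrivial automorphism of a path is the end-to-end reflection, so Aut(G) ≅ Z_2.

2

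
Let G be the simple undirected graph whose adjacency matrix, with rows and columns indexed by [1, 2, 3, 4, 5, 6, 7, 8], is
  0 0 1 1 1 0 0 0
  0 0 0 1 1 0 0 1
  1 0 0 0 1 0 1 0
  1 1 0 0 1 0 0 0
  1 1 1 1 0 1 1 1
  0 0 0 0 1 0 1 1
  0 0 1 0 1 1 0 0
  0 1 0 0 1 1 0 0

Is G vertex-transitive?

No

Vertex 5 is the only vertex of degree 7, so every automorphism fixes it; G is not vertex-transitive.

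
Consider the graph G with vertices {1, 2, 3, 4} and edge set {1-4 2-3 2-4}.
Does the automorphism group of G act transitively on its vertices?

No

Automorphisms preserve degree, but G has vertices of degree 1 and vertices of degree 2; no automorphism maps one to the other, so G is not vertex-transitive.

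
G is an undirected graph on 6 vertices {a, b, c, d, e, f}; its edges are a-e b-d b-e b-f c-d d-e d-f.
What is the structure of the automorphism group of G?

Degrees alone do not determine every vertex (e.g. a and c both have degree 1), but their neighbour-degree multisets differ: N(a) has degrees [3] while N(c) has degrees [4]. Repeating this refinement separates all vertices, so the only automorphism is the identity.

{e}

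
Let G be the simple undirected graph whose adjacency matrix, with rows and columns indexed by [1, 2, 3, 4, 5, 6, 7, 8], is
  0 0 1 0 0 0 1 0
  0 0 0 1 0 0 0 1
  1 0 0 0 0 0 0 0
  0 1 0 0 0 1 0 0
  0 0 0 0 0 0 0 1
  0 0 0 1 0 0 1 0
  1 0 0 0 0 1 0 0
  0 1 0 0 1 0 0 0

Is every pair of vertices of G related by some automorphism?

No

Automorphisms preserve degree, but G has vertices of degree 1 and vertices of degree 2; no automorphism maps one to the other, so G is not vertex-transitive.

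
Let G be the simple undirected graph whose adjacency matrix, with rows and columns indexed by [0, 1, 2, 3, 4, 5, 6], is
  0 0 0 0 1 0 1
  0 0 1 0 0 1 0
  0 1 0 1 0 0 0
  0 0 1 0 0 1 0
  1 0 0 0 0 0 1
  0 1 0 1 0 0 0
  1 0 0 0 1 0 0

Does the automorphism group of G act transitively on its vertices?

No

G has two connected components, {1, 2, 3, 5} and {0, 4, 6}; each is 2-regular, so G = C_4 ⊔ C_3. The orbit of 0 under Aut(G) is {0, 4, 6}, which does not contain 1, so G is not vertex-transitive.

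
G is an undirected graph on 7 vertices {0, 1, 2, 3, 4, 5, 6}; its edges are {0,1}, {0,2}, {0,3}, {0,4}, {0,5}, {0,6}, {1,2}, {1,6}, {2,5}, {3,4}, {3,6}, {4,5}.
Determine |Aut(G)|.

12

Vertex 0 is the unique vertex of degree 6; the remaining 6 vertices each have degree 3 and induce a cycle, so G is the wheel on 7 vertices with hub 0. With the hub fixed, the remaining symmetry is that of the rim cycle C_6, giving the dihedral group D_6.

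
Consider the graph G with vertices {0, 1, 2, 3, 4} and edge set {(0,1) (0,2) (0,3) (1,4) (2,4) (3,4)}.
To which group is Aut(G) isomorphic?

S_2 × S_3

The vertices split by degree into {0, 4} (degree 3) and {1, 2, 3} (degree 2); every edge runs between the two parts, so G is the complete bipartite graph K_{2,3}. Automorphisms preserve the bipartition setwise (since the parts differ in size) and act as S_2 × S_3 within it; |Aut| = 12.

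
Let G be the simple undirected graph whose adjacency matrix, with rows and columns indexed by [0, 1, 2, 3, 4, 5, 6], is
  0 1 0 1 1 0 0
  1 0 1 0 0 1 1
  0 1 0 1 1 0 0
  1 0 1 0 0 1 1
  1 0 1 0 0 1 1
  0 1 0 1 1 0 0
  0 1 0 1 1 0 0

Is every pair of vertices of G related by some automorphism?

No

Automorphisms preserve degree, but G has vertices of degree 3 and vertices of degree 4; no automorphism maps one to the other, so G is not vertex-transitive.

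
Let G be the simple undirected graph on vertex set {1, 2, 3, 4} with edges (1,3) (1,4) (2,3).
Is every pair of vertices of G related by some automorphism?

No

Automorphisms preserve degree, but G has vertices of degree 1 and vertices of degree 2; no automorphism maps one to the other, so G is not vertex-transitive.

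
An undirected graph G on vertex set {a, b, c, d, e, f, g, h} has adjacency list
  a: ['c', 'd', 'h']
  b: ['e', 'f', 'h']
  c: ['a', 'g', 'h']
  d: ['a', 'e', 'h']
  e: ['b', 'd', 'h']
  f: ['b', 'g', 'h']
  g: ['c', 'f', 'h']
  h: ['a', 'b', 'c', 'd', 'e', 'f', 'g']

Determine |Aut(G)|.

14

Vertex h is the unique vertex of degree 7; the remaining 7 vertices each have degree 3 and induce a cycle, so G is the wheel on 8 vertices with hub h. With the hub fixed, the remaining symmetry is that of the rim cycle C_7, giving the dihedral group D_7.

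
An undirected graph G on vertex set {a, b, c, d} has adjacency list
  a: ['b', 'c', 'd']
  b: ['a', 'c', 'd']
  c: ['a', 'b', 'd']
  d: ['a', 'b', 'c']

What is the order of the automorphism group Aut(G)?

24

All 4 vertices are pairwise adjacent: G = K_4. Every bijection on the vertex set is an automorphism of K_4; hence Aut(K_4) ≅ S_4, order 24.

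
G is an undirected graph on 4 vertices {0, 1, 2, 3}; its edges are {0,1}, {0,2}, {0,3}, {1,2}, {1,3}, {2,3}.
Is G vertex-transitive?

Yes

Every vertex has degree 3, so G is the complete graph K_4. Every bijection on the vertex set is an automorphism of K_4; hence Aut(K_4) ≅ S_4, order 24. This group acts transitively on the 4 vertices.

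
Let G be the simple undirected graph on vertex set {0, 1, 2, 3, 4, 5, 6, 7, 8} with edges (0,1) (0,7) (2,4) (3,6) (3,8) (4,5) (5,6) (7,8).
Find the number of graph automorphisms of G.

The degree sequence is [2, 1, 1, 2, 2, 2, 2, 2, 2]; the two degree-1 vertices 1 and 2 are the ends of a path, so G = P_9. A path has exactly one nontrivial symmetry — reversal — giving Aut(G) of order 2.

2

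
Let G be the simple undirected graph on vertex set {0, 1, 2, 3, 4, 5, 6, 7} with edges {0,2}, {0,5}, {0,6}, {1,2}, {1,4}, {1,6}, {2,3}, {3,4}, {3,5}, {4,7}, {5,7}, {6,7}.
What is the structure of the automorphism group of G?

G is 3-regular and bipartite on 2^3 = 8 vertices with girth 4; it is the hypercube graph Q_3. The symmetry group of the 3-cube is the hyperoctahedral group B_3 = Z_2 ≀ S_3, of order 2^3·3! = 48.

the hyperoctahedral group B_3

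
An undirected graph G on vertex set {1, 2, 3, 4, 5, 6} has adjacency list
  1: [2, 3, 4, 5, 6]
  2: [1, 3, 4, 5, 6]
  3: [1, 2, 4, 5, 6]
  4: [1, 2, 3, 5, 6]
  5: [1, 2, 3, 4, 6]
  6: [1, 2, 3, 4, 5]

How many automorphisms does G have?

All 6 vertices are pairwise adjacent: G = K_6. Any permutation of the 6 vertices preserves K_6, so Aut(K_6) = S_6 of order 6! = 720.

720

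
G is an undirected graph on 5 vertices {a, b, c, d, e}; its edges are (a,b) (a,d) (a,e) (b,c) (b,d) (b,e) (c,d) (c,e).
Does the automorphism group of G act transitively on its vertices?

No

Vertex b is the only vertex of degree 4, so every automorphism fixes it; G is not vertex-transitive.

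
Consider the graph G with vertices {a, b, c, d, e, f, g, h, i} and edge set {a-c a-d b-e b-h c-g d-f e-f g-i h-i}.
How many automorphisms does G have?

18

G is 2-regular and connected on 9 vertices, i.e. the cycle C_9. C_9 has 9 rotations and 9 reflections, so Aut(C_9) ≅ D_9 of order 18.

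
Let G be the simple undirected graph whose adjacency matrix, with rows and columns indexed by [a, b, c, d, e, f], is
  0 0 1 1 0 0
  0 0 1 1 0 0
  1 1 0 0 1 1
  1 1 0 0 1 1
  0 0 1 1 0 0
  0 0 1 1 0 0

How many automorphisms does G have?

48

The vertices split by degree into {c, d} (degree 4) and {a, b, e, f} (degree 2); every edge runs between the two parts, so G is the complete bipartite graph K_{2,4}. The parts have unequal sizes, so no automorphism swaps them; each part is permuted independently, giving S_2 × S_4 of order 2!·4! = 48.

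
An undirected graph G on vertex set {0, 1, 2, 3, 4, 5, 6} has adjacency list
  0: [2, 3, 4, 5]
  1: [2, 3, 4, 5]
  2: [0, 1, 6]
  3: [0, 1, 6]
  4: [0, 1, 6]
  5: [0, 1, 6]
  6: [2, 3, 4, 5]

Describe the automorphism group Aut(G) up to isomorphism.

The vertices split by degree into {0, 1, 6} (degree 4) and {2, 3, 4, 5} (degree 3); every edge runs between the two parts, so G is the complete bipartite graph K_{3,4}. Automorphisms preserve the bipartition setwise (since the parts differ in size) and act as S_3 × S_4 within it; |Aut| = 144.

S_3 × S_4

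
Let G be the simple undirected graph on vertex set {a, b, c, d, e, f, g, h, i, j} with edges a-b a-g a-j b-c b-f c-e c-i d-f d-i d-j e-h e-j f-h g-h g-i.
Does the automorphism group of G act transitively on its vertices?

Yes

G is 3-regular on 10 vertices with no triangles and no 4-cycles (girth 5): this is the Petersen graph. Viewing the Petersen graph as the Kneser graph K(5,2) — vertices are 2-subsets of {1,…,5}, edges join disjoint pairs — its automorphisms are exactly the permutations of the 5-element set, so Aut ≅ S_5 of order 120. This group acts transitively on the 10 vertices.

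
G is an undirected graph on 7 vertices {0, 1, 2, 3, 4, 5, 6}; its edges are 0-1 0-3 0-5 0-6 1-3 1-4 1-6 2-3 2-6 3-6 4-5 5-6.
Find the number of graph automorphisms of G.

The degree sequence is [4, 4, 2, 4, 2, 3, 5]. Checking the degree-preserving permutations of the vertex set shows that none except the identity preserves every edge, so Aut(G) is trivial.

1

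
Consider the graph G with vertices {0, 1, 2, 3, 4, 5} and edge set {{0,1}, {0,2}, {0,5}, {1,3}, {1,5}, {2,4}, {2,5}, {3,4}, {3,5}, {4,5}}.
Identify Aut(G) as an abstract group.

Vertex 5 is the unique vertex of degree 5; the remaining 5 vertices each have degree 3 and induce a cycle, so G is the wheel on 6 vertices with hub 5. With the hub fixed, the remaining symmetry is that of the rim cycle C_5, giving the dihedral group D_5.

D_5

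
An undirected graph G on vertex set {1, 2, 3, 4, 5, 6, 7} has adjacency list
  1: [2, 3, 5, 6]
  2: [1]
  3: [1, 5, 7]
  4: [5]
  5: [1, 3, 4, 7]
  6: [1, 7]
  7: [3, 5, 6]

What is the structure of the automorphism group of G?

The degree sequence is [4, 1, 3, 1, 4, 2, 3]. Checking the degree-preserving permutations of the vertex set shows that none except the identity preserves every edge, so Aut(G) is trivial.

{e}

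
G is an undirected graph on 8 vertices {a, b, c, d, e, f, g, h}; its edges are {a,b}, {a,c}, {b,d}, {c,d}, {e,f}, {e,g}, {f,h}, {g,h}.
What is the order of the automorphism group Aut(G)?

128

G has two connected components, {a, b, c, d} and {e, f, g, h}; each is 2-regular, so G = C_4 ⊔ C_4. Aut of a disjoint union of two copies of C_4 is the wreath product D_4 ≀ Z_2, of order 2·8² = 128.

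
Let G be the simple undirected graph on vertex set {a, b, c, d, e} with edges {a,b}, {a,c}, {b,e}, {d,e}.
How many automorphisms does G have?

2

The degree sequence is [2, 2, 1, 1, 2]; the two degree-1 vertices c and d are the ends of a path, so G = P_5. A path has exactly one nontrivial symmetry — reversal — giving Aut(G) of order 2.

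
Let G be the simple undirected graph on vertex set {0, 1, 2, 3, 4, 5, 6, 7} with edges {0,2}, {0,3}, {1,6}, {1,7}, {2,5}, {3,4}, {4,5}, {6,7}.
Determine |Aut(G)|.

G has two connected components, {0, 2, 3, 4, 5} and {1, 6, 7}; each is 2-regular, so G = C_5 ⊔ C_3. The components are non-isomorphic (different sizes), so Aut(G) = Aut(C_3) × Aut(C_5) = D_3 × D_5 of order 6·10 = 60.

60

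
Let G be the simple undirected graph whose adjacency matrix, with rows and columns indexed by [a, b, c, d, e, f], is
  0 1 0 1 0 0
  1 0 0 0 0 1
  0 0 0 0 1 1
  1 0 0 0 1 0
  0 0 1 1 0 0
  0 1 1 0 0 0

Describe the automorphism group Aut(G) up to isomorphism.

the dihedral group of order 12

G is 2-regular and connected on 6 vertices, i.e. the cycle C_6. The automorphisms of the 6-cycle are exactly the symmetries of a regular 6-gon: the dihedral group D_6, |D_6| = 12.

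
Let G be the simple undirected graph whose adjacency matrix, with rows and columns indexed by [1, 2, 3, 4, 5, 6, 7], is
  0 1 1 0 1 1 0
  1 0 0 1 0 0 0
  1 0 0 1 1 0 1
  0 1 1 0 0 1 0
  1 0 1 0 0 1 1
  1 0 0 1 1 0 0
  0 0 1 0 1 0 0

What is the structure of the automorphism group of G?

The degree sequence is [4, 2, 4, 3, 4, 3, 2]. Checking the degree-preserving permutations of the vertex set shows that none except the identity preserves every edge, so Aut(G) is trivial.

1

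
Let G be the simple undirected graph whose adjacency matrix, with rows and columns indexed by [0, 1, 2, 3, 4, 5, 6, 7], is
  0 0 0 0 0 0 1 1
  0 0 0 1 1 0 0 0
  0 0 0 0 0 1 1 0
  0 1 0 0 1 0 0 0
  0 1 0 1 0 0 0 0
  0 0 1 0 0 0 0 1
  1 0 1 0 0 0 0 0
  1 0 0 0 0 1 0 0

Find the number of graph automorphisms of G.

G has two connected components, {0, 2, 5, 6, 7} and {1, 3, 4}; each is 2-regular, so G = C_5 ⊔ C_3. No automorphism exchanges components of different sizes, hence Aut(G) is the direct product D_5 × D_3, order 60.

60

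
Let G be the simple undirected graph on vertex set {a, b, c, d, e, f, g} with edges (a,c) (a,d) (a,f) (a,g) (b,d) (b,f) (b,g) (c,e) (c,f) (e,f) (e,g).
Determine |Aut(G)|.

The degree sequence is [4, 3, 3, 2, 3, 4, 3]. Checking the degree-preserving permutations of the vertex set shows that none except the identity preserves every edge, so Aut(G) is trivial.

1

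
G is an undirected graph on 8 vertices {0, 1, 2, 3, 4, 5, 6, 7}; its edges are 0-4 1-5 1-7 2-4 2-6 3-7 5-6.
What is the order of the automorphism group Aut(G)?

2

The degree sequence is [1, 2, 2, 1, 2, 2, 2, 2]; the two degree-1 vertices 0 and 3 are the ends of a path, so G = P_8. The only nontrivial automorphism of a path is the end-to-end reflection, so Aut(G) ≅ Z_2.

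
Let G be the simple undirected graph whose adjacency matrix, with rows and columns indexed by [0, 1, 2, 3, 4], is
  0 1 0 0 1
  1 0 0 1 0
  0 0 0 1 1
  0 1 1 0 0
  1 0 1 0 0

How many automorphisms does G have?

G is 2-regular and connected on 5 vertices, i.e. the cycle C_5. The automorphisms of the 5-cycle are exactly the symmetries of a regular 5-gon: the dihedral group D_5, |D_5| = 10.

10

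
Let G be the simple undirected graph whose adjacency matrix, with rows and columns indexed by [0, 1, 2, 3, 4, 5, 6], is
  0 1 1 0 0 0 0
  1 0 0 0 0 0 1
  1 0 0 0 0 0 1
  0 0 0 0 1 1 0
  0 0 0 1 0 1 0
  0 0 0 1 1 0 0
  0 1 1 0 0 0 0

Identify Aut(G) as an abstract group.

G has two connected components, {0, 1, 2, 6} and {3, 4, 5}; each is 2-regular, so G = C_4 ⊔ C_3. No automorphism exchanges components of different sizes, hence Aut(G) is the direct product D_3 × D_4, order 48.

D_3 × D_4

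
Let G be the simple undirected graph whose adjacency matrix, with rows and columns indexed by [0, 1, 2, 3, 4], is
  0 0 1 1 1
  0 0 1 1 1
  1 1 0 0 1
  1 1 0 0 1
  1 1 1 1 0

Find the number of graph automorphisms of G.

Vertex 4 is the unique vertex of degree 4; the remaining 4 vertices each have degree 3 and induce a cycle, so G is the wheel on 5 vertices with hub 4. Every automorphism fixes the hub and acts on the rim 4-cycle, so Aut(G) ≅ Aut(C_4) = D_4 of order 8.

8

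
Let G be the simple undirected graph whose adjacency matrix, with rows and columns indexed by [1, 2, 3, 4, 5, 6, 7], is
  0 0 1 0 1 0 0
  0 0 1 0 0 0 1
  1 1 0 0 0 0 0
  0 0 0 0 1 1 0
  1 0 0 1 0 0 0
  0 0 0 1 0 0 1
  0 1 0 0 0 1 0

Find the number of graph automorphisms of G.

G is 2-regular and connected on 7 vertices, i.e. the cycle C_7. C_7 has 7 rotations and 7 reflections, so Aut(C_7) ≅ D_7 of order 14.

14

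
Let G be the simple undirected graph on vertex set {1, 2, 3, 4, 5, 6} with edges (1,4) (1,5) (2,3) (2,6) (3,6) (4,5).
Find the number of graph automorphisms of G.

72

G has two connected components, {2, 3, 6} and {1, 4, 5}; each is 2-regular, so G = C_3 ⊔ C_3. With two isomorphic components, Aut(G) = Aut(C_3) ≀ S_2 = (D_3 × D_3) ⋊ Z_2: permute each cycle by D_3, then optionally swap the two cycles. Order 2·(2·3)² = 72.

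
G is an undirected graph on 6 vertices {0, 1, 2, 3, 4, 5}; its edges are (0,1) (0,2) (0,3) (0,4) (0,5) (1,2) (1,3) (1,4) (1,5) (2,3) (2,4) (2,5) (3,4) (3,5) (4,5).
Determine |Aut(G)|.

720

Every vertex has degree 5, so G is the complete graph K_6. Every bijection on the vertex set is an automorphism of K_6; hence Aut(K_6) ≅ S_6, order 720.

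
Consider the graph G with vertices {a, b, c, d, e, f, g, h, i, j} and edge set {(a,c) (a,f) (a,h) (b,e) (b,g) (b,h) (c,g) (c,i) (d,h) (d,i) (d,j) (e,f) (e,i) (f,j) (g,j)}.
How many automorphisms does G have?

120

G is 3-regular on 10 vertices with no triangles and no 4-cycles (girth 5): this is the Petersen graph. It is a classical fact that the Petersen graph has automorphism group S_5 (order 120), arising from its description as the Kneser graph K(5,2).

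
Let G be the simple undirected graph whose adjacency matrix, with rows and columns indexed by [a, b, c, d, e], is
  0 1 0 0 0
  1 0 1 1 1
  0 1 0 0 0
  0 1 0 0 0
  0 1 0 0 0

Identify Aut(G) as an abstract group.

S_4

Vertex b has degree 4 and every other vertex has degree 1, so G is the star K_{1,4} with centre b. Any automorphism fixes the centre and permutes the 4 leaves freely, so Aut(G) ≅ S_4 of order 4! = 24.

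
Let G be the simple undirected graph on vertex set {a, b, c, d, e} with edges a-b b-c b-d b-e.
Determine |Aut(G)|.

Vertex b has degree 4 and every other vertex has degree 1, so G is the star K_{1,4} with centre b. The 4 leaves are pairwise interchangeable while the centre is fixed, giving Aut(G) = S_4.

24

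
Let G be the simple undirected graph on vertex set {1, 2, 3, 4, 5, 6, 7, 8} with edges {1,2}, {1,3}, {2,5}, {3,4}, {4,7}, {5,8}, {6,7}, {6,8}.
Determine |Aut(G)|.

Every vertex has degree 2 and the graph is connected, so G is the 8-cycle C_8. The automorphisms of the 8-cycle are exactly the symmetries of a regular 8-gon: the dihedral group D_8, |D_8| = 16.

16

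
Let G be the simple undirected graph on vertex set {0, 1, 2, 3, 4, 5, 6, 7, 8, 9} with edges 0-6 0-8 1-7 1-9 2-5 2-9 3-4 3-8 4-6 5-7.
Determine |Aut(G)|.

200

G has two connected components, {0, 3, 4, 6, 8} and {1, 2, 5, 7, 9}; each is 2-regular, so G = C_5 ⊔ C_5. With two isomorphic components, Aut(G) = Aut(C_5) ≀ S_2 = (D_5 × D_5) ⋊ Z_2: permute each cycle by D_5, then optionally swap the two cycles. Order 2·(2·5)² = 200.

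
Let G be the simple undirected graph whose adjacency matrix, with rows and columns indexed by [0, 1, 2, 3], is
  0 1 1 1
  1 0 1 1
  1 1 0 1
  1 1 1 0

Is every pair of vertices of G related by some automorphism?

Yes

All 4 vertices are pairwise adjacent: G = K_4. Every bijection on the vertex set is an automorphism of K_4; hence Aut(K_4) ≅ S_4, order 24. Under this action every vertex can be carried to every other, so G is vertex-transitive.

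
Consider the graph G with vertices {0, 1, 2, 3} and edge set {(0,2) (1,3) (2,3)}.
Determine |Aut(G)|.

The degree sequence is [1, 1, 2, 2]; the two degree-1 vertices 0 and 1 are the ends of a path, so G = P_4. A path has exactly one nontrivial symmetry — reversal — giving Aut(G) of order 2.

2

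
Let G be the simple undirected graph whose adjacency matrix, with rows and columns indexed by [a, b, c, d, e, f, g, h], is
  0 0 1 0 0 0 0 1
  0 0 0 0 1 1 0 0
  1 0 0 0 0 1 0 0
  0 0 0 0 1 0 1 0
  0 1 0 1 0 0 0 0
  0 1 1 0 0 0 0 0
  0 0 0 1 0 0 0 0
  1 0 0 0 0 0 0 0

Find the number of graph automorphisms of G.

2

The degree sequence is [2, 2, 2, 2, 2, 2, 1, 1]; the two degree-1 vertices g and h are the ends of a path, so G = P_8. A path has exactly one nontrivial symmetry — reversal — giving Aut(G) of order 2.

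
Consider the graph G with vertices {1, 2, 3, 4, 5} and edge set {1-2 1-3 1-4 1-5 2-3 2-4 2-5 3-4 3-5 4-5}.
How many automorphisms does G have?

Every vertex has degree 4, so G is the complete graph K_5. Every bijection on the vertex set is an automorphism of K_5; hence Aut(K_5) ≅ S_5, order 120.

120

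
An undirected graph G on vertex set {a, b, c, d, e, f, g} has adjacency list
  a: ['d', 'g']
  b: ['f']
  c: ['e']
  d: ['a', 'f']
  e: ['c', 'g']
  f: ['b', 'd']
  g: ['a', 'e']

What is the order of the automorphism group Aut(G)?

The degree sequence is [2, 1, 1, 2, 2, 2, 2]; the two degree-1 vertices b and c are the ends of a path, so G = P_7. The only nontrivial automorphism of a path is the end-to-end reflection, so Aut(G) ≅ Z_2.

2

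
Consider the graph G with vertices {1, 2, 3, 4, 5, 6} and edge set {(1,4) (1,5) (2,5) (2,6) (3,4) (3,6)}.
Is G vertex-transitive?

Every vertex has degree 2 and the graph is connected, so G is the 6-cycle C_6. The automorphisms of the 6-cycle are exactly the symmetries of a regular 6-gon: the dihedral group D_6, |D_6| = 12. This group acts transitively on the 6 vertices.

Yes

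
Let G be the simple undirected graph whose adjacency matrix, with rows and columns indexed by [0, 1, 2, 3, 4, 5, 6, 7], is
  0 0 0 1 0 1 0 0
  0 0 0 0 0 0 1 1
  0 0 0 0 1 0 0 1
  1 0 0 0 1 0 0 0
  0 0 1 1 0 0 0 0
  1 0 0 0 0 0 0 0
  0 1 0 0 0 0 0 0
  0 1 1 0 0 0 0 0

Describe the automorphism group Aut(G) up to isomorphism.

The degree sequence is [2, 2, 2, 2, 2, 1, 1, 2]; the two degree-1 vertices 5 and 6 are the ends of a path, so G = P_8. The only nontrivial automorphism of a path is the end-to-end reflection, so Aut(G) ≅ Z_2.

C_2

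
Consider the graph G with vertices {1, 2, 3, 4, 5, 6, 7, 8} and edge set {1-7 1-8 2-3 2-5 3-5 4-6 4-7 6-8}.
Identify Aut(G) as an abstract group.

D_3 × D_5

G has two connected components, {1, 4, 6, 7, 8} and {2, 3, 5}; each is 2-regular, so G = C_5 ⊔ C_3. No automorphism exchanges components of different sizes, hence Aut(G) is the direct product D_3 × D_5, order 60.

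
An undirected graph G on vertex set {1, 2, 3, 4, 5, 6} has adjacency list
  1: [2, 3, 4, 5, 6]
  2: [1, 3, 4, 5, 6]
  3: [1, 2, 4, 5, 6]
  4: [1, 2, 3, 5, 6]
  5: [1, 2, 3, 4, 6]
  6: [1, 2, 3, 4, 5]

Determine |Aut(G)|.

720

All 6 vertices are pairwise adjacent: G = K_6. Any permutation of the 6 vertices preserves K_6, so Aut(K_6) = S_6 of order 6! = 720.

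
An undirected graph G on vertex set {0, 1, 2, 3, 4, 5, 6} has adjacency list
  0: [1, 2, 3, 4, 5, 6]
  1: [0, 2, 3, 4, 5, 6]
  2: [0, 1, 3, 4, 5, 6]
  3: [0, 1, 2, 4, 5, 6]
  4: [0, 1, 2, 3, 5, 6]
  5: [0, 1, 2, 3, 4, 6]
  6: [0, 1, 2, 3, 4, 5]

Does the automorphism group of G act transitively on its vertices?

Every vertex has degree 6, so G is the complete graph K_7. Any permutation of the 7 vertices preserves K_7, so Aut(K_7) = S_7 of order 7! = 5040. Under this action every vertex can be carried to every other, so G is vertex-transitive.

Yes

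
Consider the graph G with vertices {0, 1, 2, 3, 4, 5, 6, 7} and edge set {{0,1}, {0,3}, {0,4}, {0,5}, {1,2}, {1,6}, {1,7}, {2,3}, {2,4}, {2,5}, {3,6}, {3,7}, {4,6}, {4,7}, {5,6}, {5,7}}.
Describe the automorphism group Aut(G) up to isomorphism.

S_4 ≀ Z_2

G is 4-regular and bipartite with parts {1, 3, 4, 5} and {0, 2, 6, 7} (each part is independent and every cross-pair is an edge), so G = K_{4,4}. Each part can be permuted independently (S_4 × S_4) and the two equal-size parts can also be swapped, giving (S_4 × S_4) ⋊ Z_2 of order 2·(4!)² = 1152.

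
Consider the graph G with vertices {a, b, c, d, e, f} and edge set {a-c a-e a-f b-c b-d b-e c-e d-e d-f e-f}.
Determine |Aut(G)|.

10

Vertex e is the unique vertex of degree 5; the remaining 5 vertices each have degree 3 and induce a cycle, so G is the wheel on 6 vertices with hub e. With the hub fixed, the remaining symmetry is that of the rim cycle C_5, giving the dihedral group D_5.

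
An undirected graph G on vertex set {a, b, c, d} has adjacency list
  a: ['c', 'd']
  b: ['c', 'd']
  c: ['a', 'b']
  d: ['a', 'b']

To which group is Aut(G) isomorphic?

G is 2-regular and bipartite on 2^2 = 4 vertices with girth 4; it is the hypercube graph Q_2. Aut(Q_2) consists of the signed permutations of the 2 coordinate axes: 2! permutations times 2^2 sign flips, so |Aut| = 2^2·2! = 8.

the hyperoctahedral group B_2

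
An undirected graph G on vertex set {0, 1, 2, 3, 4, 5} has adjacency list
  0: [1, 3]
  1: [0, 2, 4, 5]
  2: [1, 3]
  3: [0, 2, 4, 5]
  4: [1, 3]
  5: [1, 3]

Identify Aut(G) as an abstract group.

The vertices split by degree into {1, 3} (degree 4) and {0, 2, 4, 5} (degree 2); every edge runs between the two parts, so G is the complete bipartite graph K_{2,4}. The parts have unequal sizes, so no automorphism swaps them; each part is permuted independently, giving S_4 × S_2 of order 4!·2! = 48.

S_4 × S_2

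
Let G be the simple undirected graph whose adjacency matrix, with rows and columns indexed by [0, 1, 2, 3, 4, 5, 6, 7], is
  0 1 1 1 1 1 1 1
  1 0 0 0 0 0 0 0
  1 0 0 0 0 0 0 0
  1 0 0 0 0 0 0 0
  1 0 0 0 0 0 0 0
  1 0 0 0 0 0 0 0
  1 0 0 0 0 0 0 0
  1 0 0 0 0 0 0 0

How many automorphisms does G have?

5040

Vertex 0 has degree 7 and every other vertex has degree 1, so G is the star K_{1,7} with centre 0. Any automorphism fixes the centre and permutes the 7 leaves freely, so Aut(G) ≅ S_7 of order 7! = 5040.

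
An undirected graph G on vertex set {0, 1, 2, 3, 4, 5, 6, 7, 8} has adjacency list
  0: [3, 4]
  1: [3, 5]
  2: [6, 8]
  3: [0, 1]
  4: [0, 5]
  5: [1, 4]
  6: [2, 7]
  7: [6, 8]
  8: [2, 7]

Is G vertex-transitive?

G has two connected components, {0, 1, 3, 4, 5} and {2, 6, 7, 8}; each is 2-regular, so G = C_5 ⊔ C_4. The orbit of 0 under Aut(G) is {0, 1, 3, 4, 5}, which does not contain 2, so G is not vertex-transitive.

No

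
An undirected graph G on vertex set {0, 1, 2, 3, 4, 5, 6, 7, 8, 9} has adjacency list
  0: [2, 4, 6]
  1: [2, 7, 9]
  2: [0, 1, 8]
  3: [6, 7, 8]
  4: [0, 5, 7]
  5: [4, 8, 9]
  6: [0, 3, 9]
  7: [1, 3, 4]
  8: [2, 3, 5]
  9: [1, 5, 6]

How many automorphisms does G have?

G is 3-regular on 10 vertices with no triangles and no 4-cycles (girth 5): this is the Petersen graph. It is a classical fact that the Petersen graph has automorphism group S_5 (order 120), arising from its description as the Kneser graph K(5,2).

120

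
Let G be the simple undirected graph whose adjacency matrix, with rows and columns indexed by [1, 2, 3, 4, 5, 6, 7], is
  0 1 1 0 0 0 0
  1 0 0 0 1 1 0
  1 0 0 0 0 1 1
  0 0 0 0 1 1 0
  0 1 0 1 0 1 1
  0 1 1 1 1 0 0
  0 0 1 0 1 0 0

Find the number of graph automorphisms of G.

Degrees alone do not determine every vertex (e.g. 1 and 4 both have degree 2), but their neighbour-degree multisets differ: N(1) has degrees [3, 3] while N(4) has degrees [4, 4]. Repeating this refinement separates all vertices, so the only automorphism is the identity.

1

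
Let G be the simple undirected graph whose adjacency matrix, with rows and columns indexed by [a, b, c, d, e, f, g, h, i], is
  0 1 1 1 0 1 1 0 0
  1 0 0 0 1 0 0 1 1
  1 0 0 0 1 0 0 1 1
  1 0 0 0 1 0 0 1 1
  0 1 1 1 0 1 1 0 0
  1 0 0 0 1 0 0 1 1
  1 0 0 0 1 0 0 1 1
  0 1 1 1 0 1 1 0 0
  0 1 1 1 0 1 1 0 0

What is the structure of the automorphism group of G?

S_4 × S_5

The vertices split by degree into {a, e, h, i} (degree 5) and {b, c, d, f, g} (degree 4); every edge runs between the two parts, so G is the complete bipartite graph K_{4,5}. Automorphisms preserve the bipartition setwise (since the parts differ in size) and act as S_4 × S_5 within it; |Aut| = 2880.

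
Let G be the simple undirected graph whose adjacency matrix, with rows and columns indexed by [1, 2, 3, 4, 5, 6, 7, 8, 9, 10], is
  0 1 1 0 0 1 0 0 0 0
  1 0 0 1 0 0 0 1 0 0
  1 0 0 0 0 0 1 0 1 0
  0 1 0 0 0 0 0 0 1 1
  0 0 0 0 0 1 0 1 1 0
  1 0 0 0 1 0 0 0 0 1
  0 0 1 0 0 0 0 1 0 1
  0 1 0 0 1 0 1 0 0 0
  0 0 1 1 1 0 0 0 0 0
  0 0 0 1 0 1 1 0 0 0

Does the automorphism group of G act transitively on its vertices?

G is 3-regular on 10 vertices with no triangles and no 4-cycles (girth 5): this is the Petersen graph. Viewing the Petersen graph as the Kneser graph K(5,2) — vertices are 2-subsets of {1,…,5}, edges join disjoint pairs — its automorphisms are exactly the permutations of the 5-element set, so Aut ≅ S_5 of order 120. This group acts transitively on the 10 vertices.

Yes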